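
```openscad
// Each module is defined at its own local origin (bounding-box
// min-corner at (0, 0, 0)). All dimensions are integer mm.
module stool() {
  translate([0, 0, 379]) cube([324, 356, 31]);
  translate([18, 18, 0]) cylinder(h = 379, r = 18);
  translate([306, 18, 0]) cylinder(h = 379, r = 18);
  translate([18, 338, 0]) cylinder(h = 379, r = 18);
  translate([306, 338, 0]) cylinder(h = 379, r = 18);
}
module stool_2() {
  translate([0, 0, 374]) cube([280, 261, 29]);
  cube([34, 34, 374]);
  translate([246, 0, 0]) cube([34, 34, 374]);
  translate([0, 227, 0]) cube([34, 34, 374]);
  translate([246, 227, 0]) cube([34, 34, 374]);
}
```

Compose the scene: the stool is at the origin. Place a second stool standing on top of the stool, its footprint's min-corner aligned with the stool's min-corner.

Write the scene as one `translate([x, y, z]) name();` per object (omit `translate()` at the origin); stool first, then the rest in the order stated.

stool();
translate([0, 0, 410]) stool_2();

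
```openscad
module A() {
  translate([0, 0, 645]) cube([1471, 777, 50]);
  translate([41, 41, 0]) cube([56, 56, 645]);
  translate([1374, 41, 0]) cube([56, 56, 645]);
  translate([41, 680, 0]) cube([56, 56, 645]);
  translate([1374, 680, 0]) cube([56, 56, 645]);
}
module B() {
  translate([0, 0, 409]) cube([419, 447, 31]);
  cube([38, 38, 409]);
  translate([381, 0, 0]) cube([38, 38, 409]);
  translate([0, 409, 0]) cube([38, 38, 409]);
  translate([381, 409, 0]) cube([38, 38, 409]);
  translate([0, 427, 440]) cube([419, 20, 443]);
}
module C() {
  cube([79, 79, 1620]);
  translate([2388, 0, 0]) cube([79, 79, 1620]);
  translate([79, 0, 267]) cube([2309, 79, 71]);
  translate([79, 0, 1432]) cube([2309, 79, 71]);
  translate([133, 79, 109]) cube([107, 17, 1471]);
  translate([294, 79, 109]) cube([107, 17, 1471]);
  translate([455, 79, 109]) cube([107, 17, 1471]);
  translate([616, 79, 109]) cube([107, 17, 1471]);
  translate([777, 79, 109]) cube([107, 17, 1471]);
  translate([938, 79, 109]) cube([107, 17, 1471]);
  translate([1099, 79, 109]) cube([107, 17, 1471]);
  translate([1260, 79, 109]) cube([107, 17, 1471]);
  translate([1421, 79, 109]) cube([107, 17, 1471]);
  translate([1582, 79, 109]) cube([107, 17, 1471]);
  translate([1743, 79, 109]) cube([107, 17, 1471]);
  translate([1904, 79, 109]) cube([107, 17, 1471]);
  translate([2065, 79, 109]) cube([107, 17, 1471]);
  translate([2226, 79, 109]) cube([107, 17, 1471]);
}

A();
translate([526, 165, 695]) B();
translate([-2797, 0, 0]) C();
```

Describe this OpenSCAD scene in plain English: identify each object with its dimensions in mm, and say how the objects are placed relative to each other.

A is a rectangular dining table. The top is 1471×777×50 mm with its upper surface at z = 695 mm. It stands on four 56×56 mm square legs, each inset 41 mm from the nearest pair of top edges, running from the floor to the underside of the top.

B is a chair: 419×447 mm seat, 31 mm thick, top at z = 440 mm, on four 38 mm square corner legs flush with the seat edges. A 20 mm thick backrest slab spans the full seat width, extending 443 mm above the seat top, its back face flush with the seat's +y edge.

C is a fence section. Two 79×79 mm posts, 1620 mm tall, stand on the floor with a clear span of 2309 mm between their inner faces. Two horizontal rails of 79×71 mm section span the gap between the posts with their undersides at z = 267 mm and z = 1432 mm, flush with the posts' −y face. 14 pickets, each 107 mm wide, 17 mm thick and 1471 mm tall, are fixed to the +y face of the rails with their bottoms at z = 109 mm, evenly spaced across the span with equal gaps (rounded down to the nearest mm) at the −x end and between each pair — any rounding remainder accumulates at the +x end.

The chair is on top of the table, centred. The fence section is on the floor beside the table on its −x side.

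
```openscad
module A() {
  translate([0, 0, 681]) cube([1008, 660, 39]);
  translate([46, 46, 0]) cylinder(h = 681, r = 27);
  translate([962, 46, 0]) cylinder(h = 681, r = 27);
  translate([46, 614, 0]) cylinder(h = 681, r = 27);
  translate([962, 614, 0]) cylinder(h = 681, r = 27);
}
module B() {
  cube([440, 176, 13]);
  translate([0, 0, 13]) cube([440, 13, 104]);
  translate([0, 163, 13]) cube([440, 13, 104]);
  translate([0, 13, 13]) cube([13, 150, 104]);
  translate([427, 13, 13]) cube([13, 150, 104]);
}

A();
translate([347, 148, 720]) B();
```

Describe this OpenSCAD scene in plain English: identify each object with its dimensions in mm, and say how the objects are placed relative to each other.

A is a rectangular dining table. The top is 1008×660×39 mm with its upper surface at z = 720 mm. It stands on four round legs of 54 mm diameter, each leg's bounding box inset 19 mm from the nearest pair of top edges, running from the floor to the underside of the top.

B is an open-topped rectangular box: outside dimensions 440×176×117 mm, with a uniform wall and base thickness of 13 mm. The base is a full 440×176 slab on the floor; four walls sit on top of the base. The front and back walls (the −y and +y sides) span the full width; the two side walls fit between them.

The open box is on top of the table.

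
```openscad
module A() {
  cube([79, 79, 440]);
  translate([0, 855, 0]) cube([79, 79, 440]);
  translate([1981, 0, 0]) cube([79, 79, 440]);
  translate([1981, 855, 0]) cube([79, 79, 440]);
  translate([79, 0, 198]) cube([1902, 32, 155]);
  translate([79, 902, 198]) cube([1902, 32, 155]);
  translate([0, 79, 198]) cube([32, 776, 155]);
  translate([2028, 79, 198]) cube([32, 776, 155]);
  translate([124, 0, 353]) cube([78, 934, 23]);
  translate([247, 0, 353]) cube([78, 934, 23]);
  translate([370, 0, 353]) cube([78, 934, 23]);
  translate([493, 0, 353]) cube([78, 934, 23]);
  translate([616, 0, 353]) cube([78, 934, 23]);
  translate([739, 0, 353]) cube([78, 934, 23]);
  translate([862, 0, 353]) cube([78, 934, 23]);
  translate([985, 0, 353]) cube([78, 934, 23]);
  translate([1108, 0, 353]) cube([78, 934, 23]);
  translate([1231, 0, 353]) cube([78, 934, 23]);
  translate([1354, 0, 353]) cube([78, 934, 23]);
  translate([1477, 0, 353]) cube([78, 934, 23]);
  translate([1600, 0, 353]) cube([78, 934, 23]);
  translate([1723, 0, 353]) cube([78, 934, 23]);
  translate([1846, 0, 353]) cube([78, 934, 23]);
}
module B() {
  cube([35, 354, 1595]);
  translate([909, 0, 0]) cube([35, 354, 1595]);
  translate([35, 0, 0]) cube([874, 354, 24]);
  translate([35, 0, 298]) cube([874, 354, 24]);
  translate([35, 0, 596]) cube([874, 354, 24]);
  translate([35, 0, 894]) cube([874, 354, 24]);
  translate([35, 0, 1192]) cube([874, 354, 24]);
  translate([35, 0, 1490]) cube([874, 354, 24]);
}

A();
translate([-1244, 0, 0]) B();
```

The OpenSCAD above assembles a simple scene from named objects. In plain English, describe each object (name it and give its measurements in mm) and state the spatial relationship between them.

A is a bed frame 2060 mm long (x) by 934 mm wide (y). Four 79×79 mm corner posts, 440 mm tall, at the corners of the footprint. Four rails of 32 mm thickness and 155 mm height run between adjacent posts with their undersides at z = 198 mm, their outer faces flush with the outside of the frame (the two x-running rails run between the posts' inner faces; the two y-running rails run between the posts' inner faces). 15 slats, each 78 mm wide (x) and 23 mm thick, lie across the top of the two x-running rails, running the full 934 mm width of the frame in y; the slats are evenly spaced along x between the inner faces of the end posts with equal gaps (rounded down to the nearest mm) at the −x end and between each pair — any rounding remainder accumulates at the +x end.

B is a bookshelf 944 mm wide overall, 354 mm deep and 1595 mm tall. The two sides are 35 mm thick vertical panels. 6 horizontal shelves of 24 mm thickness span between the inner faces of the sides; the lowest shelf sits on the floor and shelves are stacked with a clear vertical gap of 274 mm between each pair.

The bookshelf is on the floor beside the bed frame on its −x side.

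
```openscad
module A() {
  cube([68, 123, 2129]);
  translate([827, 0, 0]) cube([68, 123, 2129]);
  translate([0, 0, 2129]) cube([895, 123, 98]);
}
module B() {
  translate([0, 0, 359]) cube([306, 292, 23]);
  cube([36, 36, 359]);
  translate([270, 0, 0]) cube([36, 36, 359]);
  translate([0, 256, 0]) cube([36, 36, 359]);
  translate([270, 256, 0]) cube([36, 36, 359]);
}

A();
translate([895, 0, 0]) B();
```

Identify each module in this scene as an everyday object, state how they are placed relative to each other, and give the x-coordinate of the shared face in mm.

The door frame's +x face and the stool's −x face are both at x = 895 mm.

A is a door frame. B is a stool. The stool is against the door frame's +x side, with their −y faces flush. The x-coordinate of the shared face is 895 mm.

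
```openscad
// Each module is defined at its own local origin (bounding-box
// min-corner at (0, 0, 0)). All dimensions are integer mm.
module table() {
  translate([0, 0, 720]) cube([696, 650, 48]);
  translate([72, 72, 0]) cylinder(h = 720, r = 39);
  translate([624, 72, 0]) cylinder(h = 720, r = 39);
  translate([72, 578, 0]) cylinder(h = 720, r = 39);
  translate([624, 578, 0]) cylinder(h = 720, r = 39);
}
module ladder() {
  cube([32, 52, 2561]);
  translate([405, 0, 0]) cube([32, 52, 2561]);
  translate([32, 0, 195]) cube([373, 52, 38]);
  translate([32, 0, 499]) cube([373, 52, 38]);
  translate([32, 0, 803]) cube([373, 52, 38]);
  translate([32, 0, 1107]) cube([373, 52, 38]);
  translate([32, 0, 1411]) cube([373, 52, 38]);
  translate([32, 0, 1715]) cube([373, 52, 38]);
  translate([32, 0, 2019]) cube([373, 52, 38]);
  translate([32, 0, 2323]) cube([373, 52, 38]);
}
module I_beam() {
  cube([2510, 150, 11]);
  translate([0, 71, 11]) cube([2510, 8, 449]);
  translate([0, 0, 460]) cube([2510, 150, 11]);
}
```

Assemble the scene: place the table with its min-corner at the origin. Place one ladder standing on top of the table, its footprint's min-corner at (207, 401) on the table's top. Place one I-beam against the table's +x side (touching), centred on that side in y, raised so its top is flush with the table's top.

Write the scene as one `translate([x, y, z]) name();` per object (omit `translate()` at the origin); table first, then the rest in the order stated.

table();
translate([207, 401, 768]) ladder();
translate([696, 250, 297]) I_beam();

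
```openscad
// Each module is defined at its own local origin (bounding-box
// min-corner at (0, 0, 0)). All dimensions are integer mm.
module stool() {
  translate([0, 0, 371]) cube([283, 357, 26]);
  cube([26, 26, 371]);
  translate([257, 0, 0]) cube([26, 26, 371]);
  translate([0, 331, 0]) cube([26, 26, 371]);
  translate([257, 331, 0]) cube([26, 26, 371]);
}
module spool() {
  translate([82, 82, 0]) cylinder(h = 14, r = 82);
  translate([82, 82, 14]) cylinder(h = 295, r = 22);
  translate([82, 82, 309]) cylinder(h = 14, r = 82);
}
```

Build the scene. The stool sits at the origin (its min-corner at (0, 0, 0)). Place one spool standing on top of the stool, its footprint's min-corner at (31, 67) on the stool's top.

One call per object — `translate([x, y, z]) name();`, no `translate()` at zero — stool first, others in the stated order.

stool();
translate([31, 67, 397]) spool();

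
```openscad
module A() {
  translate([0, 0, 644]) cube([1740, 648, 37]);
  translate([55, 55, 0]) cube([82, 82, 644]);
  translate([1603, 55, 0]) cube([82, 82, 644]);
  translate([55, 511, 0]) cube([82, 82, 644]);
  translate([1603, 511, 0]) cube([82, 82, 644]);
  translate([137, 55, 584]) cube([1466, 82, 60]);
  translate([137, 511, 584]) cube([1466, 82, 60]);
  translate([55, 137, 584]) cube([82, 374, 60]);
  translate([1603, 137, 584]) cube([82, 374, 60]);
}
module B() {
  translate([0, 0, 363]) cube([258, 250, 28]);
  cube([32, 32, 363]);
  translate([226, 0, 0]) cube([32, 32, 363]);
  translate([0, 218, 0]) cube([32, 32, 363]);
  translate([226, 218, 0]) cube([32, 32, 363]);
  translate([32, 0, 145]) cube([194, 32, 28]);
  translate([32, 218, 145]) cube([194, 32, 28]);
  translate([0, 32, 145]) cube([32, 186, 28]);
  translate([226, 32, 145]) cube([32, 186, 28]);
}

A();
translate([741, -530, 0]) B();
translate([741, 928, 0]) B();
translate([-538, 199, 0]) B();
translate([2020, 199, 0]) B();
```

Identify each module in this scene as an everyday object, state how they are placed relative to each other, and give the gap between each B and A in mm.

Each stool's nearest face is 280 mm from the table's bounding box.

A is a table. B is a stool. Four stools sit around the table at the −y, +y, −x, +x sides. The gap between each stool and the table is 280 mm.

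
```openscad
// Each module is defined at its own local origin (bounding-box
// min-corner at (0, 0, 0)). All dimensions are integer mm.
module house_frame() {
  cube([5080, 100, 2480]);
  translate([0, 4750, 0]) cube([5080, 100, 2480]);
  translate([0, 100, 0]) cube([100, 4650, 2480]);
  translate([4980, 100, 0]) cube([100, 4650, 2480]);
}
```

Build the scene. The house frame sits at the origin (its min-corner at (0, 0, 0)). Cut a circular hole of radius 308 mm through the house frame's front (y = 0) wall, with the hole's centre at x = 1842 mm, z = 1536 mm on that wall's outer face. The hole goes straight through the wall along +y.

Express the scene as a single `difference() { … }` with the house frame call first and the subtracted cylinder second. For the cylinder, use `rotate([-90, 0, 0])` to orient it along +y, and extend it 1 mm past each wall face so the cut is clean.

difference() {
  house_frame();
  translate([1842, -1, 1536]) rotate([-90, 0, 0]) cylinder(h = 102, r = 308);
}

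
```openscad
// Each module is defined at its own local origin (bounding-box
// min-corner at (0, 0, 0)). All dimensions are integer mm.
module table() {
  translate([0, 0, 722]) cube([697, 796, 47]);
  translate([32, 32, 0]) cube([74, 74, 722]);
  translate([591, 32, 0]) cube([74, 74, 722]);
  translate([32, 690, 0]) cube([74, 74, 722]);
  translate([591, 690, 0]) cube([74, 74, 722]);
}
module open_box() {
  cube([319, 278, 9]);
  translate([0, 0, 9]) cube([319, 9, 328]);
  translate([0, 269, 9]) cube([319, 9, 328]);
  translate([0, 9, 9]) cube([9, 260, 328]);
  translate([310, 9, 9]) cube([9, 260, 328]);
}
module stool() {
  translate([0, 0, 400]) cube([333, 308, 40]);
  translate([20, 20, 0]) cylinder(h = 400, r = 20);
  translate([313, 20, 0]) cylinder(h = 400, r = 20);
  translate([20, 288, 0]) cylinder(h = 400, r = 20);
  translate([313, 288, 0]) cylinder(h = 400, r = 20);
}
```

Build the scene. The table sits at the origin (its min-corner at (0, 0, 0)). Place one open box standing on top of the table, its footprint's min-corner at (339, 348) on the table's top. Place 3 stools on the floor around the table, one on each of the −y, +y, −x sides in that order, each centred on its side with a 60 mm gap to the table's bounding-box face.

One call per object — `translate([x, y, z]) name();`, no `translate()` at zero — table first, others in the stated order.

table();
translate([339, 348, 769]) open_box();
translate([182, -368, 0]) stool();
translate([182, 856, 0]) stool();
translate([-393, 244, 0]) stool();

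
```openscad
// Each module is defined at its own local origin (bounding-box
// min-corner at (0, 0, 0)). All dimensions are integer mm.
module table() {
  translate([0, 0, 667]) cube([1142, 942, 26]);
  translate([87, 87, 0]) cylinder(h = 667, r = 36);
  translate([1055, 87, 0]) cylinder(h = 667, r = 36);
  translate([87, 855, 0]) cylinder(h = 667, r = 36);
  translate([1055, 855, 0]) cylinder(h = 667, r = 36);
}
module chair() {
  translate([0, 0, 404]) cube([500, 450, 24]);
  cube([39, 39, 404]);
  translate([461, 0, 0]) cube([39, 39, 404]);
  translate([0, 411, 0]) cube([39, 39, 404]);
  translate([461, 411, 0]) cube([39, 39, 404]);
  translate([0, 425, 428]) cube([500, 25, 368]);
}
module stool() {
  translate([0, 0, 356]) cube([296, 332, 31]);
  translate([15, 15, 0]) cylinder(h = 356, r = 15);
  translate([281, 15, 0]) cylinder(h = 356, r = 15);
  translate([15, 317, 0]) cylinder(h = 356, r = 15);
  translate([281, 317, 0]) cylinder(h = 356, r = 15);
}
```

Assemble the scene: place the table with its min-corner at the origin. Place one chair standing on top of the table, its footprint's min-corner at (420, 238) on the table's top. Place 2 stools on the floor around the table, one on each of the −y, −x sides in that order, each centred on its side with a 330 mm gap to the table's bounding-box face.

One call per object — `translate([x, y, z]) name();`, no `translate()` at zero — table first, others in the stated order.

table();
translate([420, 238, 693]) chair();
translate([423, -662, 0]) stool();
translate([-626, 305, 0]) stool();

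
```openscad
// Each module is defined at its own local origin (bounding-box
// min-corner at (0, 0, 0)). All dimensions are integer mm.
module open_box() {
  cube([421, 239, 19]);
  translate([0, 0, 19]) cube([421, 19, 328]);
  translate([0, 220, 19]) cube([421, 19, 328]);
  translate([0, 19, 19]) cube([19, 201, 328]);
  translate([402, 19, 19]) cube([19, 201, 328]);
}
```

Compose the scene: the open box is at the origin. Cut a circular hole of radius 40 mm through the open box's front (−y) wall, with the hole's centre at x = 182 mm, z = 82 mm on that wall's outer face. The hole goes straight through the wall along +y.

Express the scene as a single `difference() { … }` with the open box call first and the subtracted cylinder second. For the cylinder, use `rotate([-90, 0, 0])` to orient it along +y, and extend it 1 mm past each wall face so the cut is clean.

difference() {
  open_box();
  translate([182, -1, 82]) rotate([-90, 0, 0]) cylinder(h = 21, r = 40);
}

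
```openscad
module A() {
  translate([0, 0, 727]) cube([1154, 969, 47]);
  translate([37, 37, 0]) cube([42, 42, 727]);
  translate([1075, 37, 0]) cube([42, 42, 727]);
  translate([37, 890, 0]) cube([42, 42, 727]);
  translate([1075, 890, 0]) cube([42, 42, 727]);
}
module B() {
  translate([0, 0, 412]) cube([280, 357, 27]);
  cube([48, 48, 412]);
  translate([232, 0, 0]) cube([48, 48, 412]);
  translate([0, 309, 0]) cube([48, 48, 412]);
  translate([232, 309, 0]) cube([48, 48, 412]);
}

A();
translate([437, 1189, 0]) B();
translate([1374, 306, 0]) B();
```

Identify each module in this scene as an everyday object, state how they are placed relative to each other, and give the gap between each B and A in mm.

A is a table. B is a stool. Two stools sit around the table at the +y, +x sides. The gap between each stool and the table is 220 mm.

Each stool's nearest face is 220 mm from the table's bounding box.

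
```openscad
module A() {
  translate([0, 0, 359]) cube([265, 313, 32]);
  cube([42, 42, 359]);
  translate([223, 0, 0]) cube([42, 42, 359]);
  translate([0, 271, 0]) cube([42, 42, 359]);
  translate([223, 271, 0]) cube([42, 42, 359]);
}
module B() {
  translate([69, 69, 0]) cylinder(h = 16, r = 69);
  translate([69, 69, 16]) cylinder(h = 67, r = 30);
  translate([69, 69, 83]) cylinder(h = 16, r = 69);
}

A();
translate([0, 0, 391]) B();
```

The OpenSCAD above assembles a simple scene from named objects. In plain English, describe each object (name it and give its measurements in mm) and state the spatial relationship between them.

A is a four-legged stool. The seat is 265×313 mm, 32 mm thick, top at z = 391 mm. It stands on four square legs, each 42×42 mm in cross-section, from z = 0 to the seat underside, each flush with a corner of the seat.

B is a spool: two coaxial disc flanges of radius 69 mm and thickness 16 mm, joined by a core cylinder of radius 30 mm and height 67 mm. The lower flange rests on z = 0 and the three cylinders share a vertical axis.

The spool is on top of the stool.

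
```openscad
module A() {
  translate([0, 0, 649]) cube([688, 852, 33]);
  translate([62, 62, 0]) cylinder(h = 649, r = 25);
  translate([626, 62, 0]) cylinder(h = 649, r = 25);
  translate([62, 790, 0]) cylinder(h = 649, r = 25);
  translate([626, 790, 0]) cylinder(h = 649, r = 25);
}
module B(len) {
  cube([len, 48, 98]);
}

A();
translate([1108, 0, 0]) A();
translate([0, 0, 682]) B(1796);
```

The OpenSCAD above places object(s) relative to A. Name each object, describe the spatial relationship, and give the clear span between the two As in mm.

Second table starts at x = 1108; first ends at x = 688; clear span = 1108 − 688 = 420 mm.

A is a table. B is a beam. A beam spans the tops of two tables. The clear span between the two tables is 420 mm.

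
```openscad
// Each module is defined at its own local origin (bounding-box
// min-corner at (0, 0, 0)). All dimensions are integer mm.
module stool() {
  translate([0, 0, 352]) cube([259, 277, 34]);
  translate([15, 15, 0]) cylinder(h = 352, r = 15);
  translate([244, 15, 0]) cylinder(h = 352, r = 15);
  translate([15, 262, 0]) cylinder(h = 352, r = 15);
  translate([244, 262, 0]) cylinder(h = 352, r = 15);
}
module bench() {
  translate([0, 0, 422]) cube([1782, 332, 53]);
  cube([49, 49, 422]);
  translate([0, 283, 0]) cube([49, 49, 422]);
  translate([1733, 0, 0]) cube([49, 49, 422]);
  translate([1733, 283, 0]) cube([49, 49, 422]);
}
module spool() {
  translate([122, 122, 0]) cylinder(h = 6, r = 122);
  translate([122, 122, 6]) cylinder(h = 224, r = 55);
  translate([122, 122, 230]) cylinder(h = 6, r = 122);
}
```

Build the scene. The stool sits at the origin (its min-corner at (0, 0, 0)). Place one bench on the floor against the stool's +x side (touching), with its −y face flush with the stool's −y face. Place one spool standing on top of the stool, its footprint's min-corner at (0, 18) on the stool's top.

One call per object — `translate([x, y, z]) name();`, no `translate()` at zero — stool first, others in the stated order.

stool();
translate([259, 0, 0]) bench();
translate([0, 18, 386]) spool();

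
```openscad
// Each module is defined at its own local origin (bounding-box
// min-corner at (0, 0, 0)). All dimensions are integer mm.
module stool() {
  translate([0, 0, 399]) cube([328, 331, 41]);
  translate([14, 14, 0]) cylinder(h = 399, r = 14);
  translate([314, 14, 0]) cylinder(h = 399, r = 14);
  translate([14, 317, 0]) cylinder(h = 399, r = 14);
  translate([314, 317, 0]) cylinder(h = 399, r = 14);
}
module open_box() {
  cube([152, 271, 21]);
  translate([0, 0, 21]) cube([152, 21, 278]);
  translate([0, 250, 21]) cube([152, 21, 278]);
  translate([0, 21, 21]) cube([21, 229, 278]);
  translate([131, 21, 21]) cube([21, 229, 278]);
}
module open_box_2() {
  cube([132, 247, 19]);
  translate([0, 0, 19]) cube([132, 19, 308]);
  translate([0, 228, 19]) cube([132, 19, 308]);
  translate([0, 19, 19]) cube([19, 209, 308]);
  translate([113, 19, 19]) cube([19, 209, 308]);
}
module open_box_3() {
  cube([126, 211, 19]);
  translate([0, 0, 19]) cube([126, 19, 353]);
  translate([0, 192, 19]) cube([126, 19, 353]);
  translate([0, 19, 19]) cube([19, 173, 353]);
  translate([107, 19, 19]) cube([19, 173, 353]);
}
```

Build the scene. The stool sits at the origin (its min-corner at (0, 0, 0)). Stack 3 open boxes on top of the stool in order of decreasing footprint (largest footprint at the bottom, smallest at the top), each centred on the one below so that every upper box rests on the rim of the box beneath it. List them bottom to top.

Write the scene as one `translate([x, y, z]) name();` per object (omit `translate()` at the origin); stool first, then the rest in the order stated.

stool();
translate([88, 30, 440]) open_box();
translate([98, 42, 739]) open_box_2();
translate([101, 60, 1066]) open_box_3();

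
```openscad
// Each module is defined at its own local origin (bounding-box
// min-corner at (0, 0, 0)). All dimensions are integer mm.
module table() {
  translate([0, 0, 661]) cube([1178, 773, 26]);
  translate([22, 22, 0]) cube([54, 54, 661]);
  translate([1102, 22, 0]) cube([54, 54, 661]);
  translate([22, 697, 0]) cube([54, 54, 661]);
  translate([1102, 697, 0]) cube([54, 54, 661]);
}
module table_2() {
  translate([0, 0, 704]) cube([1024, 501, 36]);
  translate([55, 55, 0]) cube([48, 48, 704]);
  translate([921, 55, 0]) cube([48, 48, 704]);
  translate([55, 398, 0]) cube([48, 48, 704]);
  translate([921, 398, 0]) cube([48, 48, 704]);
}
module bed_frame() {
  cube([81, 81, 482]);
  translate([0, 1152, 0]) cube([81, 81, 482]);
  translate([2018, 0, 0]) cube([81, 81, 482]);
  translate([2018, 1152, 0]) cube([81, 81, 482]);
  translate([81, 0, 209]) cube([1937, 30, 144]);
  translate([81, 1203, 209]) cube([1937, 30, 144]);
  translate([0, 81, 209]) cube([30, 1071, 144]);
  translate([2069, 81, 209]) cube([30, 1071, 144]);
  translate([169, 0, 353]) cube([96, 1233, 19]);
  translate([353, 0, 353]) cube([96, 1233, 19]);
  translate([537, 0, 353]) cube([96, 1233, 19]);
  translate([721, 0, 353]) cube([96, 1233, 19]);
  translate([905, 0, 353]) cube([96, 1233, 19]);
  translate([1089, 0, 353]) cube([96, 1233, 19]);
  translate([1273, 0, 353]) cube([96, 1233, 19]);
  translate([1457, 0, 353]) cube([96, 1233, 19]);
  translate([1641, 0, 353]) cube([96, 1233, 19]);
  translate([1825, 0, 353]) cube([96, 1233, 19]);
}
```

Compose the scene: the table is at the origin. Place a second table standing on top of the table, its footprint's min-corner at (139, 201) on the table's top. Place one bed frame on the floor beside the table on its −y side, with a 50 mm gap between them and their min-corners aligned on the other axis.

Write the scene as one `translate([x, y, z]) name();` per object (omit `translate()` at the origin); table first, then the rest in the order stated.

table();
translate([139, 201, 687]) table_2();
translate([0, -1283, 0]) bed_frame();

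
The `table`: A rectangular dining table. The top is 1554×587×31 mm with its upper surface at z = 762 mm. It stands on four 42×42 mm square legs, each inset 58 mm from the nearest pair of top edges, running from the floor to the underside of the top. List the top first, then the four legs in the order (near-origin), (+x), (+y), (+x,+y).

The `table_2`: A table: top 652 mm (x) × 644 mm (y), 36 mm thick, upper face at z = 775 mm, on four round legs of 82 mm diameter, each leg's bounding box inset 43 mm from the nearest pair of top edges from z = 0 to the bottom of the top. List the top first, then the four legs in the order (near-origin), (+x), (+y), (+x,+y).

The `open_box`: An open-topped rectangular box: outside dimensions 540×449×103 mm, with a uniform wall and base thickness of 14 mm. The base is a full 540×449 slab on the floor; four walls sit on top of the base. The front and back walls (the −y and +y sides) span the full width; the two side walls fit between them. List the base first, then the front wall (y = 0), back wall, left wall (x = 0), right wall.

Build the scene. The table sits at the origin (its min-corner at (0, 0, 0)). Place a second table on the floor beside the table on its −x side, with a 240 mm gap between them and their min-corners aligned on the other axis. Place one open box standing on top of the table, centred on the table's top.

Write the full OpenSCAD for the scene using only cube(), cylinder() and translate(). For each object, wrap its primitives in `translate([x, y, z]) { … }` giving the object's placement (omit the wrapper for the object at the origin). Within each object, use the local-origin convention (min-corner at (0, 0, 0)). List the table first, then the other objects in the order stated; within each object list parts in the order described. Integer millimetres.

translate([0, 0, 731]) cube([1554, 587, 31]);
translate([58, 58, 0]) cube([42, 42, 731]);
translate([1454, 58, 0]) cube([42, 42, 731]);
translate([58, 487, 0]) cube([42, 42, 731]);
translate([1454, 487, 0]) cube([42, 42, 731]);
translate([-892, 0, 0]) {
  translate([0, 0, 739]) cube([652, 644, 36]);
  translate([84, 84, 0]) cylinder(h = 739, r = 41);
  translate([568, 84, 0]) cylinder(h = 739, r = 41);
  translate([84, 560, 0]) cylinder(h = 739, r = 41);
  translate([568, 560, 0]) cylinder(h = 739, r = 41);
}
translate([507, 69, 762]) {
  cube([540, 449, 14]);
  translate([0, 0, 14]) cube([540, 14, 89]);
  translate([0, 435, 14]) cube([540, 14, 89]);
  translate([0, 14, 14]) cube([14, 421, 89]);
  translate([526, 14, 14]) cube([14, 421, 89]);
}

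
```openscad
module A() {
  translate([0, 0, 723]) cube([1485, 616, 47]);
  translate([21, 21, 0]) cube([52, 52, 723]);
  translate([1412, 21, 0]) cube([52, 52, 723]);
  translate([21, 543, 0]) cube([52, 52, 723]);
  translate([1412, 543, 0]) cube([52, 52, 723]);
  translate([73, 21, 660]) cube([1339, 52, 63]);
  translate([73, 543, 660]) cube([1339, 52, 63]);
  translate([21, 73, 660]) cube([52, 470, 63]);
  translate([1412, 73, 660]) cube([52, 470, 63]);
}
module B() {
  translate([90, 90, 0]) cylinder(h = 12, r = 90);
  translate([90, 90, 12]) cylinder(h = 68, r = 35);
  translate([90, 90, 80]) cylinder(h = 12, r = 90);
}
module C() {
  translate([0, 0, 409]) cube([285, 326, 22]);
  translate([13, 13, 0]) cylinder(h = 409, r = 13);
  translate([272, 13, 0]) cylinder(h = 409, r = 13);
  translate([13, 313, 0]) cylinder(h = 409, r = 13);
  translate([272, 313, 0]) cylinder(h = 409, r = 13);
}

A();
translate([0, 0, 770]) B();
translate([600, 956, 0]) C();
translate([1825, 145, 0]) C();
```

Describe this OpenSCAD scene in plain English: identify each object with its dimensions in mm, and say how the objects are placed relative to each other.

A is a rectangular dining table. The top is 1485×616×47 mm with its upper surface at z = 770 mm. It stands on four 52×52 mm square legs, each inset 21 mm from the nearest pair of top edges, running from the floor to the underside of the top. Four apron rails, 52 mm thick and 63 mm tall, run between adjacent legs with their top edges flush with the underside of the top and their outer faces flush with the legs' outer faces.

B is a spool: two coaxial disc flanges of radius 90 mm and thickness 12 mm, joined by a core cylinder of radius 35 mm and height 68 mm. The lower flange rests on z = 0 and the three cylinders share a vertical axis.

C is a four-legged stool. The seat is a 285×326×22 mm slab whose top surface is at z = 431 mm; four round legs, each 26 mm in diameter, run from the floor (z = 0) to the underside of the seat, each leg's axis is inset half a diameter from the nearest pair of seat edges (so the leg's bounding box is flush with the corner).

The spool is on top of the table. Two stools sit around the table at the +y, +x sides.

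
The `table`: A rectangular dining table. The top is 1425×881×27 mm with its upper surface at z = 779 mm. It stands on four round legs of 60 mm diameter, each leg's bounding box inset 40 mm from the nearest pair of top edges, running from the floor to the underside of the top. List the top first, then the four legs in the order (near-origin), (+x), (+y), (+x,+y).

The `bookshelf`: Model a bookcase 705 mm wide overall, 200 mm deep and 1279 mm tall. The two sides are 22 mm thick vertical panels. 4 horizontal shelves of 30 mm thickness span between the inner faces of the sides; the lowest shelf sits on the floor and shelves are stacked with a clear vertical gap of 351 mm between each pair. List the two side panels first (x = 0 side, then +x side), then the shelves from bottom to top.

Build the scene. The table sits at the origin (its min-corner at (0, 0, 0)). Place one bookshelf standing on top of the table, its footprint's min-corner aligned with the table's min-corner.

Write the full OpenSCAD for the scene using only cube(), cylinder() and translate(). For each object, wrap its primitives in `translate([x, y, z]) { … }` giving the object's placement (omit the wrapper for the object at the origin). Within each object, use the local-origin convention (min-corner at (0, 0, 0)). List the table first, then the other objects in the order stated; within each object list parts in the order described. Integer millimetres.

translate([0, 0, 752]) cube([1425, 881, 27]);
translate([70, 70, 0]) cylinder(h = 752, r = 30);
translate([1355, 70, 0]) cylinder(h = 752, r = 30);
translate([70, 811, 0]) cylinder(h = 752, r = 30);
translate([1355, 811, 0]) cylinder(h = 752, r = 30);
translate([0, 0, 779]) {
  cube([22, 200, 1279]);
  translate([683, 0, 0]) cube([22, 200, 1279]);
  translate([22, 0, 0]) cube([661, 200, 30]);
  translate([22, 0, 381]) cube([661, 200, 30]);
  translate([22, 0, 762]) cube([661, 200, 30]);
  translate([22, 0, 1143]) cube([661, 200, 30]);
}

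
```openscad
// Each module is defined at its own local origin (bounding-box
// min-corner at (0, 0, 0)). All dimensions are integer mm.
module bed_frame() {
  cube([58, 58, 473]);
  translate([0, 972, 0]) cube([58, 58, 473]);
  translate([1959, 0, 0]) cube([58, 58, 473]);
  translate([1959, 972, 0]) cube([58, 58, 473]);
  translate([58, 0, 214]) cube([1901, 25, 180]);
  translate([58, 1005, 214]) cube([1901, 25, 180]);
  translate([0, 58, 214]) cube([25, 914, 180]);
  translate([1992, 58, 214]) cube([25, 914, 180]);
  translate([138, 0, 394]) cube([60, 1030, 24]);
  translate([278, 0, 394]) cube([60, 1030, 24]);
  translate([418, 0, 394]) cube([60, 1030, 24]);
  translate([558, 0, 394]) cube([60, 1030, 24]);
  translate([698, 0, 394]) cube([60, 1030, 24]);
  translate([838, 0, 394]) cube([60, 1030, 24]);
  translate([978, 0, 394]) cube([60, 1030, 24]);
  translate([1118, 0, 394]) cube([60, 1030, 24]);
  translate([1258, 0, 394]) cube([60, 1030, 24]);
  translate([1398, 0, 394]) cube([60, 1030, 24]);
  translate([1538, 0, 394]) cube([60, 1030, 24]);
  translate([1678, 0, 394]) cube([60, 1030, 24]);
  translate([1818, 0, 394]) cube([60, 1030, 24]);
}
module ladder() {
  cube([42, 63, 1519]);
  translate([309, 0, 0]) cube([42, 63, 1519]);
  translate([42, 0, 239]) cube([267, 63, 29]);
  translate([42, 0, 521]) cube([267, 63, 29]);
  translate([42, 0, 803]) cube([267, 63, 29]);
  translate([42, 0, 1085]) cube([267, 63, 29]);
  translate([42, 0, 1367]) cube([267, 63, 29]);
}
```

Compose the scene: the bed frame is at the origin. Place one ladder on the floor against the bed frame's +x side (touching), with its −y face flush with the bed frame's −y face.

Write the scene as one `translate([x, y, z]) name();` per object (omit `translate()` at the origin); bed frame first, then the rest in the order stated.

bed_frame();
translate([2017, 0, 0]) ladder();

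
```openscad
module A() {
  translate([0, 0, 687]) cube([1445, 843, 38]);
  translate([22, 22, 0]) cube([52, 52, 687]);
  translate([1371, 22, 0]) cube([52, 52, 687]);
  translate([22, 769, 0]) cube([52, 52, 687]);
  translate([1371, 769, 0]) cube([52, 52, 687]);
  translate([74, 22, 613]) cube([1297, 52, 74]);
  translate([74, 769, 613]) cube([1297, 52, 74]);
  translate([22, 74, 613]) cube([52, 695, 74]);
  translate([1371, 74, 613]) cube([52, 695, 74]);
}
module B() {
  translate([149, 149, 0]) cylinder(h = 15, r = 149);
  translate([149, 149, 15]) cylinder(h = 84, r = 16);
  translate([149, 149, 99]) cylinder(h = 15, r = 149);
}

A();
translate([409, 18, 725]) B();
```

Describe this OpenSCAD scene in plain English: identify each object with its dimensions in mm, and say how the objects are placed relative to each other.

A is a rectangular dining table. The top is 1445×843×38 mm with its upper surface at z = 725 mm. It stands on four 52×52 mm square legs, each inset 22 mm from the nearest pair of top edges, running from the floor to the underside of the top. Four apron rails, 52 mm thick and 74 mm tall, run between adjacent legs with their top edges flush with the underside of the top and their outer faces flush with the legs' outer faces.

B is a spool: two coaxial disc flanges of radius 149 mm and thickness 15 mm, joined by a core cylinder of radius 16 mm and height 84 mm. The lower flange rests on z = 0 and the three cylinders share a vertical axis.

The spool is on top of the table.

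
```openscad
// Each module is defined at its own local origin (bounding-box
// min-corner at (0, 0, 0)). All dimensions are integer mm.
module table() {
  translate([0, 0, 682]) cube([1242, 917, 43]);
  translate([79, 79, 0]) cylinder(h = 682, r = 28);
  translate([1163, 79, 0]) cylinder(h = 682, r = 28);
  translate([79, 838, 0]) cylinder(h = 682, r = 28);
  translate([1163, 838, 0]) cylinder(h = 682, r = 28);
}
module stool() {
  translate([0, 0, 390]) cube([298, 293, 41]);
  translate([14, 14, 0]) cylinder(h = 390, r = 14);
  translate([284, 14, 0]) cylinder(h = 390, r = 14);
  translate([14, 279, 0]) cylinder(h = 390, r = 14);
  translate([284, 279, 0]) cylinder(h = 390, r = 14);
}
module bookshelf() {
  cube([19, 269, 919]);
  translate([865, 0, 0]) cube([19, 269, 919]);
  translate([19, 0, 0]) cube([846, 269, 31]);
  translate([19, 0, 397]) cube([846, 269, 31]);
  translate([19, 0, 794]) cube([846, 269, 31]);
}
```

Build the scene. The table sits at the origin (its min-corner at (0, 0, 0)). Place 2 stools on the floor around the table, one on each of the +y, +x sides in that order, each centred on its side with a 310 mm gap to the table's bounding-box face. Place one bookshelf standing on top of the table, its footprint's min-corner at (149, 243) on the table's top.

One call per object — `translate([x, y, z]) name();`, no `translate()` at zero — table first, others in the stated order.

table();
translate([472, 1227, 0]) stool();
translate([1552, 312, 0]) stool();
translate([149, 243, 725]) bookshelf();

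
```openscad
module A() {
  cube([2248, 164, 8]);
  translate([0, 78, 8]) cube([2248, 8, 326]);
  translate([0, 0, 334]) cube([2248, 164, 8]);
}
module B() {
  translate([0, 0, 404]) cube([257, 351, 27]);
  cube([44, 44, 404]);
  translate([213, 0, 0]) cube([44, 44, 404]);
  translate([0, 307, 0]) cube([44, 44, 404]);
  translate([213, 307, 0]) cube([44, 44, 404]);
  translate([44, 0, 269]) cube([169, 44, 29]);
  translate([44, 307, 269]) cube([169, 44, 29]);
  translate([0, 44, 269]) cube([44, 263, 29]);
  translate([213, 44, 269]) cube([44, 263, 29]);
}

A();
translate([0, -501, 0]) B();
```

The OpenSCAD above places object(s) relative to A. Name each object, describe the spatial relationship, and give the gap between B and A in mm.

The stool's nearest face is 150 mm from the I-beam's −y face.

A is an I-beam. B is a stool. The stool is on the floor beside the I-beam on its −y side. The gap between the stool and the I-beam is 150 mm.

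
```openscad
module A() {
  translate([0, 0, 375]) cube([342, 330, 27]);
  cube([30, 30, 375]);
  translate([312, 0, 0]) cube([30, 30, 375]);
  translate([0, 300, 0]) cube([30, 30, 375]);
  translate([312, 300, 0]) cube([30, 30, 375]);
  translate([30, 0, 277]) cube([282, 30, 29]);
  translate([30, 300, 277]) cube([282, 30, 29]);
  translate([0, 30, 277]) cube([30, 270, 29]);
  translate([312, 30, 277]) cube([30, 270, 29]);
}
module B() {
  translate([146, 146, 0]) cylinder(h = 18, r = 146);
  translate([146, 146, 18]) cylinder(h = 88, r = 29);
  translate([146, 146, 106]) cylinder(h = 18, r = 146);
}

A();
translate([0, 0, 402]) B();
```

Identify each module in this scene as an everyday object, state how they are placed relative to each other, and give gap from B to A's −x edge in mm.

The spool's min-x is at 0; the stool's min-x is 0; gap = 0 mm.

A is a stool. B is a spool. The spool is on top of the stool. The gap from the spool to the stool's −x edge is 0 mm.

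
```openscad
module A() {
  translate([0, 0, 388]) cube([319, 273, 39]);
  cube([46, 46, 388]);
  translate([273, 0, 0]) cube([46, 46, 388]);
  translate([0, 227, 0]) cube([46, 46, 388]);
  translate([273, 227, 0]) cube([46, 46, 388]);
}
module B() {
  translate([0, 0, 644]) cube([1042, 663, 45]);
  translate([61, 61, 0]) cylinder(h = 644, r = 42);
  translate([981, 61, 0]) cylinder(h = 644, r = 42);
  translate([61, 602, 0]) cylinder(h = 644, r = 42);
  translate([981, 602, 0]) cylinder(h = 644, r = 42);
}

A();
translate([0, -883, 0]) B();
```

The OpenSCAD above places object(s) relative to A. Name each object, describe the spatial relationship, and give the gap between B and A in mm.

The table's nearest face is 220 mm from the stool's −y face.

A is a stool. B is a table. The table is on the floor beside the stool on its −y side. The gap between the table and the stool is 220 mm.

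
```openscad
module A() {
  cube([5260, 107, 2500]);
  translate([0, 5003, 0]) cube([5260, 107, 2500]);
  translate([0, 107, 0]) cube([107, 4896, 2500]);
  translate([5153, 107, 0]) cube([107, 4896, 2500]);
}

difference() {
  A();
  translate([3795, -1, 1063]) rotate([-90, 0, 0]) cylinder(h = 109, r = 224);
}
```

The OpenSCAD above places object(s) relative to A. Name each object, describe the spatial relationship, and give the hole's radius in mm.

The subtracted cylinder has r = 224 mm.

A is a house frame. The house frame has a circular hole through its front wall. The hole's radius is 224 mm.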